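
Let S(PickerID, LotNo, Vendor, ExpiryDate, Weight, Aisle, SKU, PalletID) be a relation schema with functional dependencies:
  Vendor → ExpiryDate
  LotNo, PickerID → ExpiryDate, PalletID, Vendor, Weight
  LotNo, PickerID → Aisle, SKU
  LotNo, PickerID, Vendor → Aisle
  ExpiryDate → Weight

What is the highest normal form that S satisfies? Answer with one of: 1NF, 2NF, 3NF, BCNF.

2NF

Candidate key: {LotNo, PickerID}. Prime attributes: {LotNo, PickerID}.
For Vendor → ExpiryDate we have {Vendor}⁺ = {ExpiryDate, Vendor, Weight}; {Vendor} is not a superkey, so BCNF fails.
Vendor → ExpiryDate determines the non-prime attribute {ExpiryDate} from a non-superkey — 3NF is violated.
Checking every proper subset of each key, none determines a non-prime attribute — 2NF is satisfied.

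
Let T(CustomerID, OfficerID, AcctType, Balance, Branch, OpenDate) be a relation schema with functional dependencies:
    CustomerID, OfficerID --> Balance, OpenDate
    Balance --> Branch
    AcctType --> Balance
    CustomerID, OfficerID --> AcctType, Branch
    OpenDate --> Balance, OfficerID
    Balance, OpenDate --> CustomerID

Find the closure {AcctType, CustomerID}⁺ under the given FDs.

{AcctType, Balance, Branch, CustomerID}

Start with {AcctType, CustomerID}.
AcctType --> Balance applies; add {Balance} → now {AcctType, Balance, CustomerID}.
Balance --> Branch applies; add {Branch} → now {AcctType, Balance, Branch, CustomerID}.
No further FD applies.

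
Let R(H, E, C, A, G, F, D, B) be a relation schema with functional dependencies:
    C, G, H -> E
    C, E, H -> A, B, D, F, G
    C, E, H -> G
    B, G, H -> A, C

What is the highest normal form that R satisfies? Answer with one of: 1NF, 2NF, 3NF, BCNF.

Candidate keys: {B, G, H}, {C, E, H}, {C, G, H}. Prime attributes: {B, C, E, G, H}.
Each dependency's left side is a superkey — BCNF holds.

BCNF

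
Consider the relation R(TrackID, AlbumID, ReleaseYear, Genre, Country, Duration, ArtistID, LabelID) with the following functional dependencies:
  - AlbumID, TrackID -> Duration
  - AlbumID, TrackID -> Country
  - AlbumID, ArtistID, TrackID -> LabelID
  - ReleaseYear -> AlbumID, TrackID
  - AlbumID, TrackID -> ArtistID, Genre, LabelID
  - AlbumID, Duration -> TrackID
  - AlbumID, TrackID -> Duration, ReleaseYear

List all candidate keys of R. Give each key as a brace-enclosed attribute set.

{AlbumID, Duration}, {AlbumID, TrackID}, {ReleaseYear}

{ReleaseYear}⁺ = {AlbumID, ArtistID, Country, Duration, Genre, LabelID, ReleaseYear, TrackID} — all of the relation — so {ReleaseYear} is a candidate key.
{AlbumID, Duration}⁺ = {AlbumID, ArtistID, Country, Duration, Genre, LabelID, ReleaseYear, TrackID} — all of the relation — so {AlbumID, Duration} is a candidate key.
{AlbumID, TrackID}⁺ = {AlbumID, ArtistID, Country, Duration, Genre, LabelID, ReleaseYear, TrackID} — all of the relation — so {AlbumID, TrackID} is a candidate key.
Any other superkey properly contains one of these, so there are no further candidate keys.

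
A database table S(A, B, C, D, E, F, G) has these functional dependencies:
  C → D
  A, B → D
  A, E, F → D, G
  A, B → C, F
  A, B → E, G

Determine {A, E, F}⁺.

{A, D, E, F, G}

Start with {A, E, F}.
A, E, F → D, G applies; add {D, G} → now {A, D, E, F, G}.
No further FD applies.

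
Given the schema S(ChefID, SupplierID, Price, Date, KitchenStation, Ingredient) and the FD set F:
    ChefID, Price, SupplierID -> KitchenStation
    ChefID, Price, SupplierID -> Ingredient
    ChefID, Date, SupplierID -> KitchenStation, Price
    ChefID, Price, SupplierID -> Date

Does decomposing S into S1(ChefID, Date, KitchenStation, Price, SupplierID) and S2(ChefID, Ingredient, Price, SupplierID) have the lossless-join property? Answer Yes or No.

Yes

Common attributes: {ChefID, Price, SupplierID}; their closure is {ChefID, Date, Ingredient, KitchenStation, Price, SupplierID}.
Since S1 ⊆ {ChefID, Date, Ingredient, KitchenStation, Price, SupplierID}, the intersection is a superkey of S1; the decomposition is lossless.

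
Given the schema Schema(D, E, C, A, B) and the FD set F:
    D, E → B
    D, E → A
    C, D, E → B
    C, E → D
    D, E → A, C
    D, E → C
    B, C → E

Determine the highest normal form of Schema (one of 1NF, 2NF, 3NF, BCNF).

BCNF

Candidate keys: {B, C}, {C, E}, {D, E}. Prime attributes: {B, C, D, E}.
Each dependency's left side is a superkey — BCNF holds.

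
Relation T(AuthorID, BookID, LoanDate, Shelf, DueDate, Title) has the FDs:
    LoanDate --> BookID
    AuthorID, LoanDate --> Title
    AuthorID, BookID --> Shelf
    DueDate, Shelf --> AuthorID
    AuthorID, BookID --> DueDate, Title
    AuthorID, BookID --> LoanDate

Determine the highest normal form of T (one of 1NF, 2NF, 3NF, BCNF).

Candidate keys: {AuthorID, BookID}, {AuthorID, LoanDate}, {BookID, DueDate, Shelf}, {DueDate, LoanDate, Shelf}. Prime attributes: {AuthorID, BookID, DueDate, LoanDate, Shelf}.
LoanDate --> BookID breaks BCNF: {LoanDate}⁺ = {BookID, LoanDate}, so {LoanDate} is not a superkey.
Its right-hand attributes {BookID} are all prime, as are those of every other non-superkey FD — the relation is in 3NF.

3NF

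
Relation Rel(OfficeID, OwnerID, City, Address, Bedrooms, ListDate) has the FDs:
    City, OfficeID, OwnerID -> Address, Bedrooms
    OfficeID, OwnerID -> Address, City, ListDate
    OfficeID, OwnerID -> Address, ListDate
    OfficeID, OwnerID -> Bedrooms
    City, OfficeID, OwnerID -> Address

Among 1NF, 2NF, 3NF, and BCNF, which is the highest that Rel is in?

Candidate key: {OfficeID, OwnerID}. Prime attributes: {OfficeID, OwnerID}.
Each dependency's left side is a superkey — BCNF holds.

BCNF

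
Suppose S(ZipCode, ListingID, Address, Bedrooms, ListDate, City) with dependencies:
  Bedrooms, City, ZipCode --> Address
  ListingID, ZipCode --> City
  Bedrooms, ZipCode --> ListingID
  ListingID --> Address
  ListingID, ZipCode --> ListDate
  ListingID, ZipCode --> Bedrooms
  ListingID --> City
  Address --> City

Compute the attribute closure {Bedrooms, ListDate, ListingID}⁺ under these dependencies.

{Address, Bedrooms, City, ListDate, ListingID}

Start with {Bedrooms, ListDate, ListingID}.
ListingID --> Address applies; add {Address} → now {Address, Bedrooms, ListDate, ListingID}.
ListingID --> City applies; add {City} → now {Address, Bedrooms, City, ListDate, ListingID}.
No further FD applies.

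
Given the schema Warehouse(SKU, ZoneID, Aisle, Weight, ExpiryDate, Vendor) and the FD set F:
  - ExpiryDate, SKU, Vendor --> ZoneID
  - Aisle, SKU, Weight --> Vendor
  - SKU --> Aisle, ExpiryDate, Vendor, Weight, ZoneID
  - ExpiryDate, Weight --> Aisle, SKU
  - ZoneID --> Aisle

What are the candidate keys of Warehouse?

{ExpiryDate, Weight}, {SKU}

{SKU} is a candidate key since {SKU}⁺ = {Aisle, ExpiryDate, SKU, Vendor, Weight, ZoneID} covers every attribute.
{ExpiryDate, Weight} is a candidate key since {ExpiryDate, Weight}⁺ = {Aisle, ExpiryDate, SKU, Vendor, Weight, ZoneID} covers every attribute.
These are minimal and exhaustive — every other superkey contains one of them.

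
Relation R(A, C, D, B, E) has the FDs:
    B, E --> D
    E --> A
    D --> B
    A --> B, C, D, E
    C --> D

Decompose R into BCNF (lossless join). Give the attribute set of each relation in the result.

Candidate keys of the original relation: {A}, {E}.
Within {A, B, C, D, E}: {D}⁺ ∩ {A, B, C, D, E} = {B, D}, not the whole set, so D --> B violates BCNF; decompose into {B, D} and {A, C, D, E}.
{B, D} is in BCNF.
Within {A, C, D, E}: {C}⁺ ∩ {A, C, D, E} = {C, D}, not the whole set, so C --> D violates BCNF; decompose into {C, D} and {A, C, E}.
{C, D} is in BCNF.
{A, C, E} is in BCNF.

{A, C, E}; {B, D}; {C, D}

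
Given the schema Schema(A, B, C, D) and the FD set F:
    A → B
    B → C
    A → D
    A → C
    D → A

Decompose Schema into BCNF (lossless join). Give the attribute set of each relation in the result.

{A, B, D}; {B, C}

Candidate keys of the original relation: {A}, {D}.
Within {A, B, C, D}: {B}⁺ ∩ {A, B, C, D} = {B, C}, not the whole set, so B → C violates BCNF; decompose into {B, C} and {A, B, D}.
{B, C} has no BCNF violation.
{A, B, D} has no BCNF violation.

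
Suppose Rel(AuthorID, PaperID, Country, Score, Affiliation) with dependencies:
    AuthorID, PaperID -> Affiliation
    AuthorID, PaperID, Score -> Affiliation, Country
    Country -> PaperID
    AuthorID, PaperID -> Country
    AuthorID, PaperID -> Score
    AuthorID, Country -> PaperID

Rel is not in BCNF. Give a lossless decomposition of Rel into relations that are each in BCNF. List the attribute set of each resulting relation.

{Affiliation, AuthorID, Country, Score}; {Country, PaperID}

Candidate keys of the original relation: {AuthorID, Country}, {AuthorID, PaperID}.
In {Affiliation, AuthorID, Country, PaperID, Score}, {Country} is not a superkey ({Country}⁺ restricted to this set is {Country, PaperID}), so split on Country -> PaperID into {Country, PaperID} and {Affiliation, AuthorID, Country, Score}.
{Country, PaperID}: every determinant is a superkey — BCNF.
{Affiliation, AuthorID, Country, Score}: every determinant is a superkey — BCNF.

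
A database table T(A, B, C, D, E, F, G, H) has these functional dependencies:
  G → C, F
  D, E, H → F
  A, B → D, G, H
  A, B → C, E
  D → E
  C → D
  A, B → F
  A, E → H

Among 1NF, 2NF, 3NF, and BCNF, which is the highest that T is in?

2NF

Candidate key: {A, B}. Prime attributes: {A, B}.
G → C, F: {G}⁺ = {C, D, E, F, G}, which is not all of the attributes, so the left side is not a superkey — BCNF is violated.
G → C, F has non-prime {C, F} on the right and a non-superkey on the left, so 3NF fails.
No proper subset of a key has a non-prime attribute in its closure, so there is no partial dependency; 2NF holds.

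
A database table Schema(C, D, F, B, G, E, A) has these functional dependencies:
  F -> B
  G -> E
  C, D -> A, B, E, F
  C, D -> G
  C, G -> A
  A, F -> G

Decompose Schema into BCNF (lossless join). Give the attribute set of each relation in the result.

{A, C, G}; {B, F}; {C, D, F, G}; {E, G}

Candidate key of the original relation: {C, D}.
Within {A, B, C, D, E, F, G}: {F}⁺ ∩ {A, B, C, D, E, F, G} = {B, F}, not the whole set, so F -> B violates BCNF; decompose into {B, F} and {A, C, D, E, F, G}.
{B, F}: every determinant is a superkey — BCNF.
Within {A, C, D, E, F, G}: {G}⁺ ∩ {A, C, D, E, F, G} = {E, G}, not the whole set, so G -> E violates BCNF; decompose into {E, G} and {A, C, D, F, G}.
{E, G}: every determinant is a superkey — BCNF.
Within {A, C, D, F, G}: {C, G}⁺ ∩ {A, C, D, F, G} = {A, C, G}, not the whole set, so C, G -> A violates BCNF; decompose into {A, C, G} and {C, D, F, G}.
{A, C, G}: every determinant is a superkey — BCNF.
{C, D, F, G}: every determinant is a superkey — BCNF.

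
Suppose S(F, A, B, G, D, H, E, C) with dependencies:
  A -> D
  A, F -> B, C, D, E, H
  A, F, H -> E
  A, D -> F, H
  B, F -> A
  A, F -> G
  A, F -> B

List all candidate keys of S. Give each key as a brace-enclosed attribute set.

{A}⁺ = {A, B, C, D, E, F, G, H}, which is every attribute, so {A} is a candidate key.
{B, F}⁺ = {A, B, C, D, E, F, G, H}, which is every attribute, so {B, F} is a candidate key.
Any other superkey properly contains one of these, so there are no further candidate keys.

{A}, {B, F}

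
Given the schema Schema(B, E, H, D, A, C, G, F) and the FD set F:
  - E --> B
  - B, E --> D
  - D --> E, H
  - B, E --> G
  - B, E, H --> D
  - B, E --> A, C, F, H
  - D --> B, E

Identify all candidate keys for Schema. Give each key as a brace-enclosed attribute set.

{D}, {E}

{D}⁺ = {A, B, C, D, E, F, G, H} — all of the relation — so {D} is a candidate key.
{E}⁺ = {A, B, C, D, E, F, G, H} — all of the relation — so {E} is a candidate key.
No proper subset of any of these is a key, and no other minimal superkey exists.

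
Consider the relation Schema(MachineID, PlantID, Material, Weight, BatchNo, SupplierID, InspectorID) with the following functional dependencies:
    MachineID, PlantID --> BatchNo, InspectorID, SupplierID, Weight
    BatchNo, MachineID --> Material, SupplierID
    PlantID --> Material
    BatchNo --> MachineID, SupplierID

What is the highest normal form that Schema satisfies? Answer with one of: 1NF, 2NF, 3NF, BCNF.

Candidate keys: {BatchNo, PlantID}, {MachineID, PlantID}. Prime attributes: {BatchNo, MachineID, PlantID}.
BatchNo, MachineID --> Material, SupplierID breaks BCNF: {BatchNo, MachineID}⁺ = {BatchNo, MachineID, Material, SupplierID}, so {BatchNo, MachineID} is not a superkey.
BatchNo, MachineID --> Material, SupplierID determines the non-prime attributes {Material, SupplierID} from a non-superkey — 3NF is violated.
The proper key subset {BatchNo} of {BatchNo, PlantID} determines non-prime {Material, SupplierID}, so the relation is not even in 2NF.

1NF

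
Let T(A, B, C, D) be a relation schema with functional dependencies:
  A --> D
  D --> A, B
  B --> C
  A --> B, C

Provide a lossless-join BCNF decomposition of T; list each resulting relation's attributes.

Candidate keys of the original relation: {A}, {D}.
{A, B, C, D}: {B} determines {B, C} here but is not a superkey — split on B --> C, giving {B, C} and {A, B, D}.
{B, C} is in BCNF.
{A, B, D} is in BCNF.

{A, B, D}; {B, C}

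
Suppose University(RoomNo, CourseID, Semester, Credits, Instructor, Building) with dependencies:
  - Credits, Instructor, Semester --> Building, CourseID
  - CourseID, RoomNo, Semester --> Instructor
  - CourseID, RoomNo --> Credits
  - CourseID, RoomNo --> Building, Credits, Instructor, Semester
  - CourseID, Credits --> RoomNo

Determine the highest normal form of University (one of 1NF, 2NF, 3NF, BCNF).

Candidate keys: {CourseID, Credits}, {CourseID, RoomNo}, {Credits, Instructor, Semester}. Prime attributes: {CourseID, Credits, Instructor, RoomNo, Semester}.
The left-hand side of every FD is a superkey, so BCNF is satisfied.

BCNF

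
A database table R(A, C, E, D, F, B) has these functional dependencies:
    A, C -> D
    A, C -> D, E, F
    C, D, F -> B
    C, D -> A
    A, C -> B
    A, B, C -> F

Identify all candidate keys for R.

{A, C}, {C, D}

{C} never appears on the right of any FD, so every key must include it.
{A, C} is a candidate key since {A, C}⁺ = {A, B, C, D, E, F} covers every attribute.
{C, D} is a candidate key since {C, D}⁺ = {A, B, C, D, E, F} covers every attribute.
These are minimal and exhaustive — every other superkey contains one of them.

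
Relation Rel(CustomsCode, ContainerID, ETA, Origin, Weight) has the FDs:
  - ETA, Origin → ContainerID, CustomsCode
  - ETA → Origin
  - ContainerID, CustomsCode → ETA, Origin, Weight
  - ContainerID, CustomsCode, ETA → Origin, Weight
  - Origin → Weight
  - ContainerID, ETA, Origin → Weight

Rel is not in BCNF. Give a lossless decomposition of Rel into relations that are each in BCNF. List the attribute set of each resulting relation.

{ContainerID, CustomsCode, ETA, Origin}; {Origin, Weight}

Candidate keys of the original relation: {ContainerID, CustomsCode}, {ETA}.
{ContainerID, CustomsCode, ETA, Origin, Weight}: {Origin} determines {Origin, Weight} here but is not a superkey — split on Origin → Weight, giving {Origin, Weight} and {ContainerID, CustomsCode, ETA, Origin}.
{Origin, Weight} has no BCNF violation.
{ContainerID, CustomsCode, ETA, Origin} has no BCNF violation.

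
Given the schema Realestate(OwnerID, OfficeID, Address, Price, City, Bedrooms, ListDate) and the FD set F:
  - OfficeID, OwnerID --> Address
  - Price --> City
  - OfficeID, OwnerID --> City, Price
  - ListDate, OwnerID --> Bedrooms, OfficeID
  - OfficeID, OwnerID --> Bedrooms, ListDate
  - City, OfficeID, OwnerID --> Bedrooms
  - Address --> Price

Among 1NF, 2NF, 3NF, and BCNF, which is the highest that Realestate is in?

Candidate keys: {ListDate, OwnerID}, {OfficeID, OwnerID}. Prime attributes: {ListDate, OfficeID, OwnerID}.
Price --> City: {Price}⁺ = {City, Price}, which is not all of the attributes, so the left side is not a superkey — BCNF is violated.
Price --> City determines the non-prime attribute {City} from a non-superkey — 3NF is violated.
No non-prime attribute depends on a proper subset of any candidate key, so 2NF holds.

2NF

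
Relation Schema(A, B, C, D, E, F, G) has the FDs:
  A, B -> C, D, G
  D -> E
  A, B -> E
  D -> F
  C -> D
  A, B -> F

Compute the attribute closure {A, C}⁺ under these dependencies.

Start with {A, C}.
C -> D applies; add {D} → now {A, C, D}.
D -> E applies; add {E} → now {A, C, D, E}.
D -> F applies; add {F} → now {A, C, D, E, F}.
No further FD applies.

{A, C, D, E, F}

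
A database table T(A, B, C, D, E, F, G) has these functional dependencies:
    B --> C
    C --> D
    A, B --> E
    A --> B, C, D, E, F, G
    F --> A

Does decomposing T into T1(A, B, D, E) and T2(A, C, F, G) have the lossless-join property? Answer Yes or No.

Yes

T1 ∩ T2 = {A}; its closure under F is {A, B, C, D, E, F, G}.
Since T1 ⊆ {A, B, C, D, E, F, G}, the intersection is a superkey of T1; the decomposition is lossless.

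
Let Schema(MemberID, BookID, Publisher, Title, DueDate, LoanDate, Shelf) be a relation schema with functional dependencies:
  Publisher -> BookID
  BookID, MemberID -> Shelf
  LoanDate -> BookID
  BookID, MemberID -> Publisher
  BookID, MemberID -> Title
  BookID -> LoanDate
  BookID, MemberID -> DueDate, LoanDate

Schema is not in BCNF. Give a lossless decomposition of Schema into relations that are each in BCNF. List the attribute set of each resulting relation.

Candidate keys of the original relation: {BookID, MemberID}, {LoanDate, MemberID}, {MemberID, Publisher}.
Within {BookID, DueDate, LoanDate, MemberID, Publisher, Shelf, Title}: {Publisher}⁺ ∩ {BookID, DueDate, LoanDate, MemberID, Publisher, Shelf, Title} = {BookID, LoanDate, Publisher}, not the whole set, so Publisher -> BookID, LoanDate violates BCNF; decompose into {BookID, LoanDate, Publisher} and {DueDate, MemberID, Publisher, Shelf, Title}.
Within {BookID, LoanDate, Publisher}: {LoanDate}⁺ ∩ {BookID, LoanDate, Publisher} = {BookID, LoanDate}, not the whole set, so LoanDate -> BookID violates BCNF; decompose into {BookID, LoanDate} and {LoanDate, Publisher}.
{BookID, LoanDate} has no BCNF violation.
{LoanDate, Publisher} has no BCNF violation.
{DueDate, MemberID, Publisher, Shelf, Title} has no BCNF violation.

{BookID, LoanDate}; {DueDate, MemberID, Publisher, Shelf, Title}; {LoanDate, Publisher}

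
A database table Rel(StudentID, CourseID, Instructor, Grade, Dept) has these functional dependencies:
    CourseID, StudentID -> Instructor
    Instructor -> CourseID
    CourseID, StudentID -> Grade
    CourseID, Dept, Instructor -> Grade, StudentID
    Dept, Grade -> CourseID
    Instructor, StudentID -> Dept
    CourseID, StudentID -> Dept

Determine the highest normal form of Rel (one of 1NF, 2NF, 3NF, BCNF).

Candidate keys: {CourseID, StudentID}, {Dept, Grade, StudentID}, {Dept, Instructor}, {Instructor, StudentID}. Prime attributes: {CourseID, Dept, Grade, Instructor, StudentID}.
Instructor -> CourseID breaks BCNF: {Instructor}⁺ = {CourseID, Instructor}, so {Instructor} is not a superkey.
Since {CourseID} ⊆ prime attributes and every other non-superkey FD also has a prime right side, the schema is in 3NF.

3NF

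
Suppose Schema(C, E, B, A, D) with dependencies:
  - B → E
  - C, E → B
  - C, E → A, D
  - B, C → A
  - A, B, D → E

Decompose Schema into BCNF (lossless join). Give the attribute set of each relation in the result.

Candidate keys of the original relation: {B, C}, {C, E}.
In {A, B, C, D, E}, {B} is not a superkey ({B}⁺ restricted to this set is {B, E}), so split on B → E into {B, E} and {A, B, C, D}.
{B, E} has no BCNF violation.
{A, B, C, D} has no BCNF violation.

{A, B, C, D}; {B, E}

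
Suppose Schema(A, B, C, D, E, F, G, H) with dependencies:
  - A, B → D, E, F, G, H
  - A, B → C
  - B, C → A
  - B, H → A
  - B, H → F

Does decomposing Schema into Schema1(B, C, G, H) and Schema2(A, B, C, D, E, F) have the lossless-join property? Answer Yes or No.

Common attributes: {B, C}; their closure is {A, B, C, D, E, F, G, H}.
Schema1 is contained in that closure, so Schema1 ∩ Schema2 → Schema1 holds and the join is lossless.

Yes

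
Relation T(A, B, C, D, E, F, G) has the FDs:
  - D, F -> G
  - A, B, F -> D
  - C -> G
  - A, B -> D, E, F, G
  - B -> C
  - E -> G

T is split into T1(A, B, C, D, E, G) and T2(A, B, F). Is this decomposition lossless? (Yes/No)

Common attributes: {A, B}; their closure is {A, B, C, D, E, F, G}.
T1 is contained in that closure, so T1 ∩ T2 -> T1 holds and the join is lossless.

Yes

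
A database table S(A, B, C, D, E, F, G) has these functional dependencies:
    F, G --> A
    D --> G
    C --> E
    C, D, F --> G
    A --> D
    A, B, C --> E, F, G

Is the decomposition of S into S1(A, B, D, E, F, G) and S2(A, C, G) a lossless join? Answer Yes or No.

The shared attributes are {A, G} and {A, G}⁺ = {A, D, G}.
The closure covers neither S1 nor S2 entirely; the join is not lossless.

No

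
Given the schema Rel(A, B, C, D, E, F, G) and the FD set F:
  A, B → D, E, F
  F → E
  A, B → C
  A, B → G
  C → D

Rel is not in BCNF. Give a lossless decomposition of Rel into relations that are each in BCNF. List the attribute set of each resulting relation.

Candidate key of the original relation: {A, B}.
Within {A, B, C, D, E, F, G}: {F}⁺ ∩ {A, B, C, D, E, F, G} = {E, F}, not the whole set, so F → E violates BCNF; decompose into {E, F} and {A, B, C, D, F, G}.
{E, F} has no BCNF violation.
Within {A, B, C, D, F, G}: {C}⁺ ∩ {A, B, C, D, F, G} = {C, D}, not the whole set, so C → D violates BCNF; decompose into {C, D} and {A, B, C, F, G}.
{C, D} has no BCNF violation.
{A, B, C, F, G} has no BCNF violation.

{A, B, C, F, G}; {C, D}; {E, F}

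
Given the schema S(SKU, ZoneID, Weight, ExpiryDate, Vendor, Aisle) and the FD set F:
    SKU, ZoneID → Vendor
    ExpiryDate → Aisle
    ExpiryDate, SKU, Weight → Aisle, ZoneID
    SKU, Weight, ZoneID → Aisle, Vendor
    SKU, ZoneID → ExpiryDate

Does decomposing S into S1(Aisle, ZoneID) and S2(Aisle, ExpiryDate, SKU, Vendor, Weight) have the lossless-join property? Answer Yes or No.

The shared attributes are {Aisle} and {Aisle}⁺ = {Aisle}.
S1 ⊄ {Aisle} and S2 ⊄ {Aisle}, so the split is lossy.

No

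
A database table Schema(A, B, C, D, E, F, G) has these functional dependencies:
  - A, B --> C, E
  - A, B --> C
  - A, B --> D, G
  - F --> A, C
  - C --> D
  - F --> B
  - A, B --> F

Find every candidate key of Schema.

{F}⁺ = {A, B, C, D, E, F, G} — all of the relation — so {F} is a candidate key.
{A, B}⁺ = {A, B, C, D, E, F, G} — all of the relation — so {A, B} is a candidate key.
Any other superkey properly contains one of these, so there are no further candidate keys.

{A, B}, {F}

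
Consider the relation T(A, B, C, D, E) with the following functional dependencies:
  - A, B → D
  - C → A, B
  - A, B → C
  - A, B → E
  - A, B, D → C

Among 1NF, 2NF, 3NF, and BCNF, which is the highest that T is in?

BCNF

Candidate keys: {A, B}, {C}. Prime attributes: {A, B, C}.
Each dependency's left side is a superkey — BCNF holds.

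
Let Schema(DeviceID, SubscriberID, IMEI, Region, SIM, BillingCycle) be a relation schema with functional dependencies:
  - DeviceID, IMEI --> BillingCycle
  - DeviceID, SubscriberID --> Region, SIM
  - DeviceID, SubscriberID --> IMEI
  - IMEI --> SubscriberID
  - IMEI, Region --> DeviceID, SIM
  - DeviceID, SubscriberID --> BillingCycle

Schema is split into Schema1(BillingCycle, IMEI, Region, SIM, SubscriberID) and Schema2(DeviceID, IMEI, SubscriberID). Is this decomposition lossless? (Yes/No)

No

Common attributes: {IMEI, SubscriberID}; their closure is {IMEI, SubscriberID}.
Neither Schema1 nor Schema2 is contained in that closure, so the decomposition is lossy.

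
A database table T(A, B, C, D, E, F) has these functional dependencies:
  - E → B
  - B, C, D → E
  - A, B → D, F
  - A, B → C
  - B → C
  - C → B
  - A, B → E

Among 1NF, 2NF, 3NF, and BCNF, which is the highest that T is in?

3NF

Candidate keys: {A, B}, {A, C}, {A, E}. Prime attributes: {A, B, C, E}.
For E → B we have {E}⁺ = {B, C, E}; {E} is not a superkey, so BCNF fails.
But every attribute on its right side ({B}) is prime, and the same holds for every other non-superkey FD, so 3NF still holds.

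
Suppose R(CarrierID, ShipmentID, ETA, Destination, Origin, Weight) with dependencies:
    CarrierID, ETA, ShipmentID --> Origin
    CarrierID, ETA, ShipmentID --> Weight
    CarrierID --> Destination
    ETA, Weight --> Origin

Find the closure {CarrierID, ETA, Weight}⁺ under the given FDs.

{CarrierID, Destination, ETA, Origin, Weight}

Start with {CarrierID, ETA, Weight}.
CarrierID --> Destination applies; add {Destination} → now {CarrierID, Destination, ETA, Weight}.
ETA, Weight --> Origin applies; add {Origin} → now {CarrierID, Destination, ETA, Origin, Weight}.
No further FD applies.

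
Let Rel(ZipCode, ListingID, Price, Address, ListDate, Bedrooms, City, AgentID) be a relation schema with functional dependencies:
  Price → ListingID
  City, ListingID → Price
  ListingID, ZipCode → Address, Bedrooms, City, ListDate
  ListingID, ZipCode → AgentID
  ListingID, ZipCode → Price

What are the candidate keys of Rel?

{ListingID, ZipCode}, {Price, ZipCode}

Attributes never on any right-hand side: {ZipCode} — every candidate key must contain it.
Closure of {ListingID, ZipCode} is {Address, AgentID, Bedrooms, City, ListDate, ListingID, Price, ZipCode}, the whole schema; {ListingID, ZipCode} is a candidate key.
Closure of {Price, ZipCode} is {Address, AgentID, Bedrooms, City, ListDate, ListingID, Price, ZipCode}, the whole schema; {Price, ZipCode} is a candidate key.
No proper subset of any of these is a key, and no other minimal superkey exists.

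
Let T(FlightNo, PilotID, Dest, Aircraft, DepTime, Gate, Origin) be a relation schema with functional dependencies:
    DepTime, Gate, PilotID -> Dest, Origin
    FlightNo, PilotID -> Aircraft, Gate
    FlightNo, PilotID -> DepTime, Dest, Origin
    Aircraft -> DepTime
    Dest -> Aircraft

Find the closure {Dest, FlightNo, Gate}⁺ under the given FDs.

Start with {Dest, FlightNo, Gate}.
Dest -> Aircraft applies; add {Aircraft} → now {Aircraft, Dest, FlightNo, Gate}.
Aircraft -> DepTime applies; add {DepTime} → now {Aircraft, DepTime, Dest, FlightNo, Gate}.
No further FD applies.

{Aircraft, DepTime, Dest, FlightNo, Gate}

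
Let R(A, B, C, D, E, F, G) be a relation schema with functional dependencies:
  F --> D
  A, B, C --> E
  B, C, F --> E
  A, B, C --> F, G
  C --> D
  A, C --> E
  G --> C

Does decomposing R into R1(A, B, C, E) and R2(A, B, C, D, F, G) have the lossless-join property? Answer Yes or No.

Yes

R1 ∩ R2 = {A, B, C}; its closure under F is {A, B, C, D, E, F, G}.
This includes all of R1, so the common attributes are a superkey of R1 — the join is lossless.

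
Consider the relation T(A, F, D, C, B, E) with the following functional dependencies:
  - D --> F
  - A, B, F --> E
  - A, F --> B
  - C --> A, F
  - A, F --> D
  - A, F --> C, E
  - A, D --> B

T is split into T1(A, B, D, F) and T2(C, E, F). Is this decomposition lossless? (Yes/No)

No

Common attributes: {F}; their closure is {F}.
T1 ⊄ {F} and T2 ⊄ {F}, so the split is lossy.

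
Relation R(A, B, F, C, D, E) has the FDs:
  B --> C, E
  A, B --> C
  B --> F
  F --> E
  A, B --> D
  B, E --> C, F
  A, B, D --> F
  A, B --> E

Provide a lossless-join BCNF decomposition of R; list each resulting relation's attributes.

{A, B, D}; {B, C, F}; {E, F}

Candidate key of the original relation: {A, B}.
In {A, B, C, D, E, F}, {B} is not a superkey ({B}⁺ restricted to this set is {B, C, E, F}), so split on B --> C, E, F into {B, C, E, F} and {A, B, D}.
In {B, C, E, F}, {F} is not a superkey ({F}⁺ restricted to this set is {E, F}), so split on F --> E into {E, F} and {B, C, F}.
{E, F} has no BCNF violation.
{B, C, F} has no BCNF violation.
{A, B, D} has no BCNF violation.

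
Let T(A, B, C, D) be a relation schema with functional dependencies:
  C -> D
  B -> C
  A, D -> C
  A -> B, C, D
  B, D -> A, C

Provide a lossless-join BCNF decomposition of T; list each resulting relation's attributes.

{A, B, C}; {C, D}

Candidate keys of the original relation: {A}, {B}.
In {A, B, C, D}, {C} is not a superkey ({C}⁺ restricted to this set is {C, D}), so split on C -> D into {C, D} and {A, B, C}.
{C, D}: every determinant is a superkey — BCNF.
{A, B, C}: every determinant is a superkey — BCNF.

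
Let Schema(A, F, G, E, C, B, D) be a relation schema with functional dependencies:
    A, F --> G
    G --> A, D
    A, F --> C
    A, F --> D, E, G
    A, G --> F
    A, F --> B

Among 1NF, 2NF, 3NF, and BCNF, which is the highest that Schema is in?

BCNF

Candidate keys: {A, F}, {G}. Prime attributes: {A, F, G}.
Each dependency's left side is a superkey — BCNF holds.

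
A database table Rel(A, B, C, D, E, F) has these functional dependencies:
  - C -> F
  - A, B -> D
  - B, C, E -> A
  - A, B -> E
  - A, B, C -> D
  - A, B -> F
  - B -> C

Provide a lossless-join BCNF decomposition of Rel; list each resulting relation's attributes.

{A, B, D, E}; {B, C}; {C, F}

Candidate keys of the original relation: {A, B}, {B, E}.
In {A, B, C, D, E, F}, {C} is not a superkey ({C}⁺ restricted to this set is {C, F}), so split on C -> F into {C, F} and {A, B, C, D, E}.
{C, F}: every determinant is a superkey — BCNF.
In {A, B, C, D, E}, {B} is not a superkey ({B}⁺ restricted to this set is {B, C}), so split on B -> C into {B, C} and {A, B, D, E}.
{B, C}: every determinant is a superkey — BCNF.
{A, B, D, E}: every determinant is a superkey — BCNF.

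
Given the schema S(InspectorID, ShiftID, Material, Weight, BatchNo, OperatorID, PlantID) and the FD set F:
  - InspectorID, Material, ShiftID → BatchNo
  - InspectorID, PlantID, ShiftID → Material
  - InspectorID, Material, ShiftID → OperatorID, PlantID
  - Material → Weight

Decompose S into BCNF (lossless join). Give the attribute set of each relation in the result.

{BatchNo, InspectorID, Material, OperatorID, PlantID, ShiftID}; {Material, Weight}

Candidate keys of the original relation: {InspectorID, Material, ShiftID}, {InspectorID, PlantID, ShiftID}.
{BatchNo, InspectorID, Material, OperatorID, PlantID, ShiftID, Weight}: {Material} determines {Material, Weight} here but is not a superkey — split on Material → Weight, giving {Material, Weight} and {BatchNo, InspectorID, Material, OperatorID, PlantID, ShiftID}.
{Material, Weight} is in BCNF.
{BatchNo, InspectorID, Material, OperatorID, PlantID, ShiftID} is in BCNF.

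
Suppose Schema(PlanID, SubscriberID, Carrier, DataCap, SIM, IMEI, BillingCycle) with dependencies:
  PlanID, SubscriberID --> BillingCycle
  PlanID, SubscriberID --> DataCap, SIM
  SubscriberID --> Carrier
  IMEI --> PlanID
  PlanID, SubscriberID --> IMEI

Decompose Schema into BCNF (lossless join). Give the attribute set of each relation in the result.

{BillingCycle, DataCap, IMEI, SIM, SubscriberID}; {Carrier, SubscriberID}; {IMEI, PlanID}

Candidate keys of the original relation: {IMEI, SubscriberID}, {PlanID, SubscriberID}.
{BillingCycle, Carrier, DataCap, IMEI, PlanID, SIM, SubscriberID}: {SubscriberID} determines {Carrier, SubscriberID} here but is not a superkey — split on SubscriberID --> Carrier, giving {Carrier, SubscriberID} and {BillingCycle, DataCap, IMEI, PlanID, SIM, SubscriberID}.
{Carrier, SubscriberID} is in BCNF.
{BillingCycle, DataCap, IMEI, PlanID, SIM, SubscriberID}: {IMEI} determines {IMEI, PlanID} here but is not a superkey — split on IMEI --> PlanID, giving {IMEI, PlanID} and {BillingCycle, DataCap, IMEI, SIM, SubscriberID}.
{IMEI, PlanID} is in BCNF.
{BillingCycle, DataCap, IMEI, SIM, SubscriberID} is in BCNF.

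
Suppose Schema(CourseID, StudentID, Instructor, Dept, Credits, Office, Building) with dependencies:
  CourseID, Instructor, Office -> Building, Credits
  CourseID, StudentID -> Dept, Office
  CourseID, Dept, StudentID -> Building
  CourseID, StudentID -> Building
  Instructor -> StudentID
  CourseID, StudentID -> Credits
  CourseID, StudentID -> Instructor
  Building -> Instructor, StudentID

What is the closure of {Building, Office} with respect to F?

{Building, Instructor, Office, StudentID}

Start with {Building, Office}.
Building -> Instructor, StudentID applies; add {Instructor, StudentID} → now {Building, Instructor, Office, StudentID}.
No further FD applies.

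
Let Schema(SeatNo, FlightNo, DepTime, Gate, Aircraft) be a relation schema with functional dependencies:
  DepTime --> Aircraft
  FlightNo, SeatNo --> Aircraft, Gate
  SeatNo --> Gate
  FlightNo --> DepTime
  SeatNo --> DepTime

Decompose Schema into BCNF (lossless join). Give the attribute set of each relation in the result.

{Aircraft, DepTime}; {DepTime, Gate, SeatNo}; {FlightNo, SeatNo}

Candidate key of the original relation: {FlightNo, SeatNo}.
In {Aircraft, DepTime, FlightNo, Gate, SeatNo}, {DepTime} is not a superkey ({DepTime}⁺ restricted to this set is {Aircraft, DepTime}), so split on DepTime --> Aircraft into {Aircraft, DepTime} and {DepTime, FlightNo, Gate, SeatNo}.
{Aircraft, DepTime} has no BCNF violation.
In {DepTime, FlightNo, Gate, SeatNo}, {SeatNo} is not a superkey ({SeatNo}⁺ restricted to this set is {DepTime, Gate, SeatNo}), so split on SeatNo --> DepTime, Gate into {DepTime, Gate, SeatNo} and {FlightNo, SeatNo}.
{DepTime, Gate, SeatNo} has no BCNF violation.
{FlightNo, SeatNo} has no BCNF violation.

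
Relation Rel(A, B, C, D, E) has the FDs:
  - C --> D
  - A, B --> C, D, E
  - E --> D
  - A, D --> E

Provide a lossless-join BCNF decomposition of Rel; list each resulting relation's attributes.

Candidate key of the original relation: {A, B}.
Within {A, B, C, D, E}: {C}⁺ ∩ {A, B, C, D, E} = {C, D}, not the whole set, so C --> D violates BCNF; decompose into {C, D} and {A, B, C, E}.
{C, D}: every determinant is a superkey — BCNF.
Within {A, B, C, E}: {A, C}⁺ ∩ {A, B, C, E} = {A, C, E}, not the whole set, so A, C --> E violates BCNF; decompose into {A, C, E} and {A, B, C}.
{A, C, E}: every determinant is a superkey — BCNF.
{A, B, C}: every determinant is a superkey — BCNF.

{A, B, C}; {A, C, E}; {C, D}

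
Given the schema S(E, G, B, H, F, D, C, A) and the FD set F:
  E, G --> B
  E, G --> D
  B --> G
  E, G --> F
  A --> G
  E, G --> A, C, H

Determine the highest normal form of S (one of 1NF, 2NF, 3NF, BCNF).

Candidate keys: {A, E}, {B, E}, {E, G}. Prime attributes: {A, B, E, G}.
For B --> G we have {B}⁺ = {B, G}; {B} is not a superkey, so BCNF fails.
Since {G} ⊆ prime attributes and every other non-superkey FD also has a prime right side, the schema is in 3NF.

3NF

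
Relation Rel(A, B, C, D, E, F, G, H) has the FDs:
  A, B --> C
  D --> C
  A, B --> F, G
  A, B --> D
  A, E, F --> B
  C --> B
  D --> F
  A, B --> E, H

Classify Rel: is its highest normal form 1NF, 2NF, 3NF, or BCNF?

Candidate keys: {A, B}, {A, C}, {A, D}, {A, E, F}. Prime attributes: {A, B, C, D, E, F}.
D --> C breaks BCNF: {D}⁺ = {B, C, D, F}, so {D} is not a superkey.
Its right-hand attributes {C} are all prime, as are those of every other non-superkey FD — the relation is in 3NF.

3NF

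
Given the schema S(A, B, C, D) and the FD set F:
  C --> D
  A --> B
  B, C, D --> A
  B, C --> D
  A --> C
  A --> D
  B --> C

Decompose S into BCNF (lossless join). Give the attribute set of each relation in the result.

Candidate keys of the original relation: {A}, {B}.
{A, B, C, D}: {C} determines {C, D} here but is not a superkey — split on C --> D, giving {C, D} and {A, B, C}.
{C, D} is in BCNF.
{A, B, C} is in BCNF.

{A, B, C}; {C, D}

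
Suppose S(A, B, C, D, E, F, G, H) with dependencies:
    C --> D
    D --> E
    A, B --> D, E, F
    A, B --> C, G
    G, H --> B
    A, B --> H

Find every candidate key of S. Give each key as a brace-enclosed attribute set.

Attributes never on any right-hand side: {A} — every candidate key must contain it.
{A, B}⁺ = {A, B, C, D, E, F, G, H}, which is every attribute, so {A, B} is a candidate key.
{A, G, H}⁺ = {A, B, C, D, E, F, G, H}, which is every attribute, so {A, G, H} is a candidate key.
Any other superkey properly contains one of these, so there are no further candidate keys.

{A, B}, {A, G, H}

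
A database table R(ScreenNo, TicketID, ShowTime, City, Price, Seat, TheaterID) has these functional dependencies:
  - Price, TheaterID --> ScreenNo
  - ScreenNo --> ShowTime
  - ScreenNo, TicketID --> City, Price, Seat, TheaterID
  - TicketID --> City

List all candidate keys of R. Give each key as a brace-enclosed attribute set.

No FD produces {TicketID}, so it must be in every candidate key.
{ScreenNo, TicketID}⁺ = {City, Price, ScreenNo, Seat, ShowTime, TheaterID, TicketID}, which is every attribute, so {ScreenNo, TicketID} is a candidate key.
{Price, TheaterID, TicketID}⁺ = {City, Price, ScreenNo, Seat, ShowTime, TheaterID, TicketID}, which is every attribute, so {Price, TheaterID, TicketID} is a candidate key.
These are minimal and exhaustive — every other superkey contains one of them.

{Price, TheaterID, TicketID}, {ScreenNo, TicketID}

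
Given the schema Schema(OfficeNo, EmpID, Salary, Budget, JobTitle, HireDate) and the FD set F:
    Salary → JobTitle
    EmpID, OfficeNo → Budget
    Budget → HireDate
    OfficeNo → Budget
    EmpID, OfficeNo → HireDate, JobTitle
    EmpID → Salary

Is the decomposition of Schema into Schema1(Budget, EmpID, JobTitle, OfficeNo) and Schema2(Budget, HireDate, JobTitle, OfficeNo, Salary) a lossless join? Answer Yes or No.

No

Schema1 ∩ Schema2 = {Budget, JobTitle, OfficeNo}; its closure under F is {Budget, HireDate, JobTitle, OfficeNo}.
The closure covers neither Schema1 nor Schema2 entirely; the join is not lossless.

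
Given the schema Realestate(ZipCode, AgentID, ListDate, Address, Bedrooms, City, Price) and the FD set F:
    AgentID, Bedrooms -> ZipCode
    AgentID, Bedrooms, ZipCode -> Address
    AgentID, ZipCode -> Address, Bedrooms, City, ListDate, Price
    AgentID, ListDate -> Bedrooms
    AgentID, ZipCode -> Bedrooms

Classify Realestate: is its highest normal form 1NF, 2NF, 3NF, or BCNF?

Candidate keys: {AgentID, Bedrooms}, {AgentID, ListDate}, {AgentID, ZipCode}. Prime attributes: {AgentID, Bedrooms, ListDate, ZipCode}.
Each dependency's left side is a superkey — BCNF holds.

BCNF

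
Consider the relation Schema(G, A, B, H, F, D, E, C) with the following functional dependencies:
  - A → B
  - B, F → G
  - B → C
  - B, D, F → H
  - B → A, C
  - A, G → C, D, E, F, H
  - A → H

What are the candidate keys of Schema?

{A, F}, {A, G}, {B, F}, {B, G}

{A, F}⁺ = {A, B, C, D, E, F, G, H} — all of the relation — so {A, F} is a candidate key.
{A, G}⁺ = {A, B, C, D, E, F, G, H} — all of the relation — so {A, G} is a candidate key.
{B, F}⁺ = {A, B, C, D, E, F, G, H} — all of the relation — so {B, F} is a candidate key.
{B, G}⁺ = {A, B, C, D, E, F, G, H} — all of the relation — so {B, G} is a candidate key.
Any other superkey properly contains one of these, so there are no further candidate keys.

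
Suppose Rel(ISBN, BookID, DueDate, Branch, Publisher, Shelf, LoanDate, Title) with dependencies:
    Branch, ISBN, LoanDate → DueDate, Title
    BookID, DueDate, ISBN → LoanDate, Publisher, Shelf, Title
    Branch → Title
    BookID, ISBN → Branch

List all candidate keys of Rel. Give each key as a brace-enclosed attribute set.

{BookID, DueDate, ISBN}, {BookID, ISBN, LoanDate}

No FD produces {BookID, ISBN}, so they must be in every candidate key.
{BookID, DueDate, ISBN}⁺ = {BookID, Branch, DueDate, ISBN, LoanDate, Publisher, Shelf, Title}, which is every attribute, so {BookID, DueDate, ISBN} is a candidate key.
{BookID, ISBN, LoanDate}⁺ = {BookID, Branch, DueDate, ISBN, LoanDate, Publisher, Shelf, Title}, which is every attribute, so {BookID, ISBN, LoanDate} is a candidate key.
These are minimal and exhaustive — every other superkey contains one of them.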